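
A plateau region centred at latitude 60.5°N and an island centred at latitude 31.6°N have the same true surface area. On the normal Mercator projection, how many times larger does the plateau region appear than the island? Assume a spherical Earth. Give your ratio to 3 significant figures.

Mercator areal scale is sec²φ.
At 60.5°: sec²(60.5°) = 1/0.4924² = 4.124.
At 31.6°: sec²(31.6°) = 1/0.8517² = 1.378.
Ratio = 4.124/1.378 = cos²(31.6°)/cos²(60.5°) ≈ 2.99.

2.99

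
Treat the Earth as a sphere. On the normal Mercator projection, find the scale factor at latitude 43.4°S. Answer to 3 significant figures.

Mercator is conformal, so the point scale is isotropic: h = k = sec φ = 1/cos φ.
k = 1/cos 43.4° = 1/0.7266 = 1.376.

1.38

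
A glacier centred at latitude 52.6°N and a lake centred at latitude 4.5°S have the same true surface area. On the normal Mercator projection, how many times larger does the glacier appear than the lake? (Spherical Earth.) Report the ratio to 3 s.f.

On Mercator, area is exaggerated by sec²φ = 1/cos²φ.
At 52.6°: sec²(52.6°) = 1/0.6074² = 2.711.
At 4.5°: sec²(4.5°) = 1/0.9969² = 1.006.
Ratio = 2.711/1.006 = cos²(4.5°)/cos²(52.6°) ≈ 2.69.

2.69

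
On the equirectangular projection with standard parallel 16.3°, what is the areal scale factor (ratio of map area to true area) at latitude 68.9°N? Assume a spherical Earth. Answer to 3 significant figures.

2.67

With standard parallel φ₀ = 16.3°, the equirectangular projection gives x = Rλ cos φ₀, y = Rφ, so h = 1 and k = cos 16.3° / cos φ.
Areal scale = h·k = 1 × cos φ₀ / cos φ; at 68.9°, h = 1.000, k = 2.666, so h·k = 2.666.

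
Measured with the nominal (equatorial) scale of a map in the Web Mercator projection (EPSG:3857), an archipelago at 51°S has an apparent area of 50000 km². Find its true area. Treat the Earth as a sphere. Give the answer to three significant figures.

19800 km²

For Mercator, h = k = sec φ (a conformal cylindrical projection has a single point scale, 1/cos φ).
Areal scale = k² = sec²φ = 1/cos²(51°) = 1/0.6293² = 2.525.
True area = apparent / (areal scale) = 50000 / 2.525 ≈ 19800 km².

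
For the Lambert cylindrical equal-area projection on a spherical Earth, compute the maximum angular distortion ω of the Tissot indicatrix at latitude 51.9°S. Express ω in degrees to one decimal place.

53.3°

The Lambert cylindrical equal-area projection is the cylindrical equal-area projection with its standard parallel at the equator (φ₀ = 0). A cylindrical equal-area projection with standard parallel φ₀ has meridian scale h = cos φ / cos φ₀ and parallel scale k = cos φ₀ / cos φ (so areas are preserved, h·k = 1).
At 51.9°: h = 0.6170, k = 1.621; principal scales a = 1.621, b = 0.6170.
sin(ω/2) = (a − b)/(a + b) = 1.004/2.238 = 0.4485, so ω = 2 arcsin(0.4485) ≈ 53.3°.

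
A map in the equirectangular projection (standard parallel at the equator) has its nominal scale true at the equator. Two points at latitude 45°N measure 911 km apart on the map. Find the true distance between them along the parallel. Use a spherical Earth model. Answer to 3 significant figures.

Plate carrée maps x = Rλ, y = Rφ. The meridian scale is h = 1 and the parallel scale is k = 1/cos φ = sec φ.
Along the parallel at 45°, map distances are exaggerated by k = sec 45° = 1.414.
True distance = 911 / 1.414 = 911 × cos 45° ≈ 644 km.

644 km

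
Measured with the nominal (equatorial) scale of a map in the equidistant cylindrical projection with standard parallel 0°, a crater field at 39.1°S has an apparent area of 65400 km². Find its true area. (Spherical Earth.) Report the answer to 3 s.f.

For the equirectangular projection with φ₀ = 0 (plate carrée), h = 1 along meridians and k = sec φ along parallels.
Areal scale = h·k = 1 × sec φ; at 39.1°, h = 1.000, k = 1.289, so h·k = 1.289.
True area = apparent / (areal scale) = 65400 / 1.289 ≈ 50800 km².

50800 km²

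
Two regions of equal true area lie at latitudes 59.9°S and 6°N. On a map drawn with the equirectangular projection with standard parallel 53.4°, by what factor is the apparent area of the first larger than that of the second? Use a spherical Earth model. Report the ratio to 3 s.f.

With standard parallel φ₀ = 53.4°, the equirectangular projection gives x = Rλ cos φ₀, y = Rφ, so h = 1 and k = cos 53.4° / cos φ.
Areal scale at 59.9°: h·k = 1.000 × 1.189 = 1.189.
Areal scale at 6°: h·k = 1.000 × 0.5995 = 0.5995.
Ratio = 1.189/0.5995 ≈ 1.98.

1.98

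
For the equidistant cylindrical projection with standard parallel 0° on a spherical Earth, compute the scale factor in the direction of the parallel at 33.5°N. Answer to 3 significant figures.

Plate carrée maps x = Rλ, y = Rφ. The meridian scale is h = 1 and the parallel scale is k = 1/cos φ = sec φ.
k = 1/cos 33.5° = 1/0.8339 = 1.199.

1.20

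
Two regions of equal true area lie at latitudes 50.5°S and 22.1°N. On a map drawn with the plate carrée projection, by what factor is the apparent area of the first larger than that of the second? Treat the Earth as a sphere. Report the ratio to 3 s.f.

1.46

In the plate carrée (x = Rλ, y = Rφ), meridians are true-scale (h = 1) and parallels are stretched by k = sec φ.
Areal scale at 50.5°: h·k = 1.000 × 1.572 = 1.572.
Areal scale at 22.1°: h·k = 1.000 × 1.079 = 1.079.
Ratio = 1.572/1.079 ≈ 1.46.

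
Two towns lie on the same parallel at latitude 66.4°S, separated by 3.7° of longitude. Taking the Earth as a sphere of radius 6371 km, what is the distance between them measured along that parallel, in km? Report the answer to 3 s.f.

165 km

Arc length along a parallel = R cos φ · Δλ (with Δλ in radians).
= 6371 × cos 66.4° × (3.7° × π/180) = 6371 × 0.4003 × 0.06458 ≈ 165 km.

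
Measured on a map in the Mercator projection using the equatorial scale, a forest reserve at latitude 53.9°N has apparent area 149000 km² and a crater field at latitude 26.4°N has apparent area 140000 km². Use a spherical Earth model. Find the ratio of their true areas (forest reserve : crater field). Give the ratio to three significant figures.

On Mercator the areal scale is sec²φ, so true area = apparent × cos²φ.
True area of forest reserve: 149000 × cos²(53.9°) = 149000 × 0.3472 = 51730 km².
True area of crater field: 140000 × cos²(26.4°) = 140000 × 0.8023 = 112300 km².
Ratio = 51730 / 112300 ≈ 0.461.

0.461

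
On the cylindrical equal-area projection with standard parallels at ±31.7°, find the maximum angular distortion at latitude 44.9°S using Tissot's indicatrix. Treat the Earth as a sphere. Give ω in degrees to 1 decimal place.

20.9°

Cylindrical equal-area (φ₀ = 31.7°): h = cos φ / cos 31.7° along meridians, k = cos 31.7° / cos φ along parallels; h·k = 1.
At 44.9°: h = 0.8325, k = 1.201; principal scales a = 1.201, b = 0.8325.
sin(ω/2) = (a − b)/(a + b) = 0.3686/2.034 = 0.1812, so ω = 2 arcsin(0.1812) ≈ 20.9°.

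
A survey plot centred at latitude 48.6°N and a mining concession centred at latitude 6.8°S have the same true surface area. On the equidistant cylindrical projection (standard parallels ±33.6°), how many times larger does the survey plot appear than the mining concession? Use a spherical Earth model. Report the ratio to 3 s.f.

1.50

In the equirectangular projection with standard parallel φ₀ = 33.6° (x = Rλ cos φ₀, y = Rφ), meridians are true-scale (h = 1) and the parallel scale is k = cos φ₀ / cos φ.
Areal scale at 48.6°: h·k = 1.000 × 1.259 = 1.259.
Areal scale at 6.8°: h·k = 1.000 × 0.8388 = 0.8388.
Ratio = 1.259/0.8388 ≈ 1.50.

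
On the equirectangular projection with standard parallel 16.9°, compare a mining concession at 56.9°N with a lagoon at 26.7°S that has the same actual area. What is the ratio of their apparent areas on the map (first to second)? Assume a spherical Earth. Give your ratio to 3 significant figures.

1.64

The equidistant cylindrical projection with φ₀ = 16.9° has h = 1 (meridians true) and k = cos φ₀ / cos φ along parallels.
Areal scale at 56.9°: h·k = 1.000 × 1.752 = 1.752.
Areal scale at 26.7°: h·k = 1.000 × 1.071 = 1.071.
Ratio = 1.752/1.071 ≈ 1.64.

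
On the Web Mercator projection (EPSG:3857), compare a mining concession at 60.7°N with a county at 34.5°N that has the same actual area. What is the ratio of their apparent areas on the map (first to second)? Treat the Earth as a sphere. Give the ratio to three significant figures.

2.84

On Mercator, area is exaggerated by sec²φ = 1/cos²φ.
At 60.7°: sec²(60.7°) = 1/0.4894² = 4.175.
At 34.5°: sec²(34.5°) = 1/0.8241² = 1.472.
Ratio = 4.175/1.472 = cos²(34.5°)/cos²(60.7°) ≈ 2.84.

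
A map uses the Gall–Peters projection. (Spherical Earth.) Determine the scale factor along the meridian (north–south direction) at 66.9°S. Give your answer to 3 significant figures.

0.555

The Gall–Peters projection is cylindrical equal-area with φ₀ = 45°. A cylindrical equal-area projection with standard parallel φ₀ has meridian scale h = cos φ / cos φ₀ and parallel scale k = cos φ₀ / cos φ (so areas are preserved, h·k = 1).
h = cos 66.9° / cos 45° = 0.3923/0.7071 = 0.5548.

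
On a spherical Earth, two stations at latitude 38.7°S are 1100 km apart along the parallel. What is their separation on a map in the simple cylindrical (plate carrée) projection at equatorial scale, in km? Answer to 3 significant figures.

1410 km

For the equirectangular projection with φ₀ = 0 (plate carrée), h = 1 along meridians and k = sec φ along parallels.
Along the parallel, k = sec 38.7° = 1/0.7804 = 1.281.
Map distance = 1100 × 1.281 ≈ 1410 km.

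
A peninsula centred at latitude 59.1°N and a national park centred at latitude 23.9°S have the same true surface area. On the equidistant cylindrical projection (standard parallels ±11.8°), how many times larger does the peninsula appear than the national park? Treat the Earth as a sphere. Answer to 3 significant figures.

The equidistant cylindrical projection with φ₀ = 11.8° has h = 1 (meridians true) and k = cos φ₀ / cos φ along parallels.
Areal scale at 59.1°: h·k = 1.000 × 1.906 = 1.906.
Areal scale at 23.9°: h·k = 1.000 × 1.071 = 1.071.
Ratio = 1.906/1.071 ≈ 1.78.

1.78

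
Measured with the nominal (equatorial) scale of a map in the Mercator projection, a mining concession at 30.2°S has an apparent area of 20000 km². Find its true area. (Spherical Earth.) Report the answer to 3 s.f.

14900 km²

The Mercator projection is conformal; its linear scale factor is the same in every direction and equals sec φ = 1/cos φ.
Areal scale = k² = sec²φ = 1/cos²(30.2°) = 1/0.8643² = 1.339.
True area = apparent / (areal scale) = 20000 / 1.339 ≈ 14900 km².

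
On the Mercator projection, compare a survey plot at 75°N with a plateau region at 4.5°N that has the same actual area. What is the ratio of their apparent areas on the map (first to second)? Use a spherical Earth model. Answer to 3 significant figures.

On Mercator, area is exaggerated by sec²φ = 1/cos²φ.
At 75°: sec²(75°) = 1/0.2588² = 14.93.
At 4.5°: sec²(4.5°) = 1/0.9969² = 1.006.
Ratio = 14.93/1.006 = cos²(4.5°)/cos²(75°) ≈ 14.8.

14.8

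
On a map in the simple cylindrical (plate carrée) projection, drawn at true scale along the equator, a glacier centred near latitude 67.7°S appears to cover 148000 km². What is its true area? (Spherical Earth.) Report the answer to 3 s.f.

56200 km²

For the equirectangular projection with φ₀ = 0 (plate carrée), h = 1 along meridians and k = sec φ along parallels.
Areal scale = h·k = 1 × sec φ; at 67.7°, h = 1.000, k = 2.635, so h·k = 2.635.
True area = apparent / (areal scale) = 148000 / 2.635 ≈ 56200 km².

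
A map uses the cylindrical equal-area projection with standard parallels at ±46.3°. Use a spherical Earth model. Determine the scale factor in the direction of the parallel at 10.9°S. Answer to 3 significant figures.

0.704

For cylindrical equal-area with standard parallel φ₀, h = cos φ / cos φ₀ and k = cos φ₀ / cos φ, so h·k = 1.
k = cos 46.3° / cos 10.9° = 0.6909/0.9820 = 0.7036.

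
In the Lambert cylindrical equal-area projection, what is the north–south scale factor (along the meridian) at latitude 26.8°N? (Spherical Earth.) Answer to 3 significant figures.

The Lambert cylindrical equal-area projection is the cylindrical equal-area projection with its standard parallel at the equator (φ₀ = 0). For cylindrical equal-area with standard parallel φ₀, h = cos φ / cos φ₀ and k = cos φ₀ / cos φ, so h·k = 1.
h = cos 26.8° / cos 0° = 0.8926/1.000 = 0.8926.

0.893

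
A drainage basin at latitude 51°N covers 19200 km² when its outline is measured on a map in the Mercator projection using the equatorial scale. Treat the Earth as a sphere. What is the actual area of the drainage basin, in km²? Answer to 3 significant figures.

7600 km²

The Mercator projection is conformal; its linear scale factor is the same in every direction and equals sec φ = 1/cos φ.
Areal scale = k² = sec²φ = 1/cos²(51°) = 1/0.6293² = 2.525.
True area = apparent / (areal scale) = 19200 / 2.525 ≈ 7600 km².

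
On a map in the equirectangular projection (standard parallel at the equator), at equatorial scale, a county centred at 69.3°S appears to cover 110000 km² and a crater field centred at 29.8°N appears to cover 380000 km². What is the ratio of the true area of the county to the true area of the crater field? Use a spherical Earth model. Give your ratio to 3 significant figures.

0.118

On the plate carrée, areal scale = h·k = 1 × sec φ, so true area = apparent × cos φ.
True area of county: 110000 × cos(69.3°) = 110000 × 0.3535 = 38880 km².
True area of crater field: 380000 × cos(29.8°) = 380000 × 0.8678 = 329800 km².
Ratio = 38880 / 329800 ≈ 0.118.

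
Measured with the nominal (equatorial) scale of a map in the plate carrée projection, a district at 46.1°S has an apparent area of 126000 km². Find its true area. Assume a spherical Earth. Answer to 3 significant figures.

In the plate carrée (x = Rλ, y = Rφ), meridians are true-scale (h = 1) and parallels are stretched by k = sec φ.
Areal scale = h·k = 1 × sec φ; at 46.1°, h = 1.000, k = 1.442, so h·k = 1.442.
True area = apparent / (areal scale) = 126000 / 1.442 ≈ 87400 km².

87400 km²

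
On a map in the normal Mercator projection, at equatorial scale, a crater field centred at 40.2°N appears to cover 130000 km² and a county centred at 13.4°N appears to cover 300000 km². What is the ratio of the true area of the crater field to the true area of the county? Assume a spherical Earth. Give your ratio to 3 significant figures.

0.267

Since Mercator area scale is 1/cos²φ, the true area equals the apparent area multiplied by cos²φ.
True area of crater field: 130000 × cos²(40.2°) = 130000 × 0.5834 = 75840 km².
True area of county: 300000 × cos²(13.4°) = 300000 × 0.9463 = 283900 km².
Ratio = 75840 / 283900 ≈ 0.267.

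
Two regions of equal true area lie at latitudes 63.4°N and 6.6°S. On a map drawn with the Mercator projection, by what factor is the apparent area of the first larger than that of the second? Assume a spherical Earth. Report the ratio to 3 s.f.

Mercator is conformal with k = sec φ, so areal scale = k² = sec²φ.
At 63.4°: sec²(63.4°) = 1/0.4478² = 4.988.
At 6.6°: sec²(6.6°) = 1/0.9934² = 1.013.
Ratio = 4.988/1.013 = cos²(6.6°)/cos²(63.4°) ≈ 4.92.

4.92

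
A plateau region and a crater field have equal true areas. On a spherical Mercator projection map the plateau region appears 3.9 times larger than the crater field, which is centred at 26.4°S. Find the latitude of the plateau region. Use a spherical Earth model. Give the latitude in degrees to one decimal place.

On Mercator, (apparent₁)/(apparent₂) = sec²φ₁ / sec²φ₂ when true areas are equal.
cos²φ₂ / cos²φ₁ = 3.9  ⇒  cos φ₁ = cos 26.4° / √3.9 = 0.8957/1.975 = 0.4536.
φ₁ = arccos(0.4536) ≈ 63.0°.

63.0°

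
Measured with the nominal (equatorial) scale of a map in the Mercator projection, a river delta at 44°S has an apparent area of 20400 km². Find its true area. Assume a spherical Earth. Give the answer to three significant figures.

For Mercator, h = k = sec φ (a conformal cylindrical projection has a single point scale, 1/cos φ).
Areal scale = k² = sec²φ = 1/cos²(44°) = 1/0.7193² = 1.933.
True area = apparent / (areal scale) = 20400 / 1.933 ≈ 10600 km².

10600 km²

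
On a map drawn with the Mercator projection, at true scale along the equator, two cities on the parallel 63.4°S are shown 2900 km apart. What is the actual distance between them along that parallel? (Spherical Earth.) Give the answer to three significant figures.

Mercator is conformal, so the point scale is isotropic: h = k = sec φ = 1/cos φ.
Along the parallel at 63.4°, map distances are exaggerated by k = sec 63.4° = 2.233.
True distance = 2900 / 2.233 = 2900 × cos 63.4° ≈ 1300 km.

1300 km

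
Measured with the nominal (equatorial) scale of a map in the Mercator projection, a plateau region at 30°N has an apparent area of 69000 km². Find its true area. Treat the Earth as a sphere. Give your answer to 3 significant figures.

For Mercator, h = k = sec φ (a conformal cylindrical projection has a single point scale, 1/cos φ).
Areal scale = k² = sec²φ = 1/cos²(30°) = 1/0.8660² = 1.333.
True area = apparent / (areal scale) = 69000 / 1.333 ≈ 51800 km².

51800 km²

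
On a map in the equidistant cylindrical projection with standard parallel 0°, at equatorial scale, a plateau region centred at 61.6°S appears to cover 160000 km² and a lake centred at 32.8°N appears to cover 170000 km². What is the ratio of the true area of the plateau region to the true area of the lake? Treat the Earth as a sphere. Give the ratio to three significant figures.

Plate carrée has h = 1 and k = sec φ, giving areal scale sec φ; true area = (apparent area) · cos φ.
True area of plateau region: 160000 × cos(61.6°) = 160000 × 0.4756 = 76100 km².
True area of lake: 170000 × cos(32.8°) = 170000 × 0.8406 = 142900 km².
Ratio = 76100 / 142900 ≈ 0.533.

0.533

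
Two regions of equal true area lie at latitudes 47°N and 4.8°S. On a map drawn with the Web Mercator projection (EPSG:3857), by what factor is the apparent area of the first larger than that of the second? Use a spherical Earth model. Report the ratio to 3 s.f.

Mercator areal scale is sec²φ.
At 47°: sec²(47°) = 1/0.6820² = 2.150.
At 4.8°: sec²(4.8°) = 1/0.9965² = 1.007.
Ratio = 2.150/1.007 = cos²(4.8°)/cos²(47°) ≈ 2.13.

2.13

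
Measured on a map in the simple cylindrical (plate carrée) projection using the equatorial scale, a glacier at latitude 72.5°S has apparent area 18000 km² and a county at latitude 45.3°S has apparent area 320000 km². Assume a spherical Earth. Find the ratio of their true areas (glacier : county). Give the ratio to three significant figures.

0.0240

Plate carrée has h = 1 and k = sec φ, giving areal scale sec φ; true area = (apparent area) · cos φ.
True area of glacier: 18000 × cos(72.5°) = 18000 × 0.3007 = 5413 km².
True area of county: 320000 × cos(45.3°) = 320000 × 0.7034 = 225100 km².
Ratio = 5413 / 225100 ≈ 0.0240.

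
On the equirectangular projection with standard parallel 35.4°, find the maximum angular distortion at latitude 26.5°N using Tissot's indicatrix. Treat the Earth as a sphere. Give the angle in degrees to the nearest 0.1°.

The equidistant cylindrical projection with φ₀ = 35.4° has h = 1 (meridians true) and k = cos φ₀ / cos φ along parallels.
At 26.5°: h = 1.000, k = 0.9108; principal scales a = 1.000, b = 0.9108.
sin(ω/2) = (a − b)/(a + b) = 0.08918/1.911 = 0.04667, so ω = 2 arcsin(0.04667) ≈ 5.3°.

5.3°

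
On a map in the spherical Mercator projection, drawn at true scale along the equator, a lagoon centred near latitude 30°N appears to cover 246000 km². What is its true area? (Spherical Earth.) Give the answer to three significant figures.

184000 km²

For Mercator, h = k = sec φ (a conformal cylindrical projection has a single point scale, 1/cos φ).
Areal scale = k² = sec²φ = 1/cos²(30°) = 1/0.8660² = 1.333.
True area = apparent / (areal scale) = 246000 / 1.333 ≈ 184000 km².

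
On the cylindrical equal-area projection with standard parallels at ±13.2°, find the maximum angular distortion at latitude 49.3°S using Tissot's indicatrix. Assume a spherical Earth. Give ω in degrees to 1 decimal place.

A cylindrical equal-area projection with standard parallel φ₀ has meridian scale h = cos φ / cos φ₀ and parallel scale k = cos φ₀ / cos φ (so areas are preserved, h·k = 1).
At 49.3°: h = 0.6698, k = 1.493; principal scales a = 1.493, b = 0.6698.
sin(ω/2) = (a − b)/(a + b) = 0.8232/2.163 = 0.3806, so ω = 2 arcsin(0.3806) ≈ 44.7°.

44.7°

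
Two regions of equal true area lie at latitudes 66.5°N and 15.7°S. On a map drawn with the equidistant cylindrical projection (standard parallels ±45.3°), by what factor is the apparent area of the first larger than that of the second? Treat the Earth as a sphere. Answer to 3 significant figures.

2.41

In the equirectangular projection with standard parallel φ₀ = 45.3° (x = Rλ cos φ₀, y = Rφ), meridians are true-scale (h = 1) and the parallel scale is k = cos φ₀ / cos φ.
Areal scale at 66.5°: h·k = 1.000 × 1.764 = 1.764.
Areal scale at 15.7°: h·k = 1.000 × 0.7307 = 0.7307.
Ratio = 1.764/0.7307 ≈ 2.41.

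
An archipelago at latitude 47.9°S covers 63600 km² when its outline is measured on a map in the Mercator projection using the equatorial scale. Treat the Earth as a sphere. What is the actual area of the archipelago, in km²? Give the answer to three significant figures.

For Mercator, h = k = sec φ (a conformal cylindrical projection has a single point scale, 1/cos φ).
Areal scale = k² = sec²φ = 1/cos²(47.9°) = 1/0.6704² = 2.225.
True area = apparent / (areal scale) = 63600 / 2.225 ≈ 28600 km².

28600 km²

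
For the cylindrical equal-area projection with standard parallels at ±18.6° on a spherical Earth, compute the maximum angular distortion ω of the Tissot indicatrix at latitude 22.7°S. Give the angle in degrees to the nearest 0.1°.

For cylindrical equal-area with standard parallel φ₀, h = cos φ / cos φ₀ and k = cos φ₀ / cos φ, so h·k = 1.
At 22.7°: h = 0.9734, k = 1.027; principal scales a = 1.027, b = 0.9734.
sin(ω/2) = (a − b)/(a + b) = 0.05397/2.001 = 0.02697, so ω = 2 arcsin(0.02697) ≈ 3.1°.

3.1°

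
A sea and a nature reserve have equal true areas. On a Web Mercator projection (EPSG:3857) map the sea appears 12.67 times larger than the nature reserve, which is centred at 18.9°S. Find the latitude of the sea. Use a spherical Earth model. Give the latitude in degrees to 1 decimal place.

Mercator areal scale is sec²φ, so apparent-area ratio = sec²φ₁ / sec²φ₂ = cos²φ₂ / cos²φ₁.
cos²φ₂ / cos²φ₁ = 12.67  ⇒  cos φ₁ = cos 18.9° / √12.67 = 0.9461/3.559 = 0.2658.
φ₁ = arccos(0.2658) ≈ 74.6°.

74.6°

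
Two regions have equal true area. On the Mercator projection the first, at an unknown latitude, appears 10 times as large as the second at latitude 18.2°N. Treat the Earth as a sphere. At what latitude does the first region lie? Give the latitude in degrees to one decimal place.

For equal true areas on Mercator, apparent areas scale as sec²φ, so the ratio is cos²φ₂ / cos²φ₁.
cos²φ₂ / cos²φ₁ = 10  ⇒  cos φ₁ = cos 18.2° / √10 = 0.9500/3.162 = 0.3004.
φ₁ = arccos(0.3004) ≈ 72.5°.

72.5°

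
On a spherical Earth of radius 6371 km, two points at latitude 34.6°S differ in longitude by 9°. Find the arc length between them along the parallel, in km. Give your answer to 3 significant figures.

824 km

Arc length along a parallel = R cos φ · Δλ (with Δλ in radians).
= 6371 × cos 34.6° × (9° × π/180) = 6371 × 0.8231 × 0.1571 ≈ 824 km.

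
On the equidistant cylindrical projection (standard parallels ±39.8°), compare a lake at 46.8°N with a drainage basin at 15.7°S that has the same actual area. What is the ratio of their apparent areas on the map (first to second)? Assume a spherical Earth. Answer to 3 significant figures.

1.41

With standard parallel φ₀ = 39.8°, the equirectangular projection gives x = Rλ cos φ₀, y = Rφ, so h = 1 and k = cos 39.8° / cos φ.
Areal scale at 46.8°: h·k = 1.000 × 1.122 = 1.122.
Areal scale at 15.7°: h·k = 1.000 × 0.7981 = 0.7981.
Ratio = 1.122/0.7981 ≈ 1.41.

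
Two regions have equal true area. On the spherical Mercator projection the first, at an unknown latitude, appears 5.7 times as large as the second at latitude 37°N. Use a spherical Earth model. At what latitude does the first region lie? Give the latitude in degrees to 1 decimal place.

70.5°

For equal true areas on Mercator, apparent areas scale as sec²φ, so the ratio is cos²φ₂ / cos²φ₁.
cos²φ₂ / cos²φ₁ = 5.7  ⇒  cos φ₁ = cos 37° / √5.7 = 0.7986/2.387 = 0.3345.
φ₁ = arccos(0.3345) ≈ 70.5°.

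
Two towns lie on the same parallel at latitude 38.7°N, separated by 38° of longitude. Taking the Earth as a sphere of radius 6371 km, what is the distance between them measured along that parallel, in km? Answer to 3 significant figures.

Arc length along a parallel = R cos φ · Δλ (with Δλ in radians).
= 6371 × cos 38.7° × (38° × π/180) = 6371 × 0.7804 × 0.6632 ≈ 3300 km.

3300 km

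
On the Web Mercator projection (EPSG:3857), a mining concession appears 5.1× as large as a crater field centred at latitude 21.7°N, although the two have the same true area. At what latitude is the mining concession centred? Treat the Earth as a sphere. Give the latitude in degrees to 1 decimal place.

Mercator areal scale is sec²φ, so apparent-area ratio = sec²φ₁ / sec²φ₂ = cos²φ₂ / cos²φ₁.
cos²φ₂ / cos²φ₁ = 5.1  ⇒  cos φ₁ = cos 21.7° / √5.1 = 0.9291/2.258 = 0.4114.
φ₁ = arccos(0.4114) ≈ 65.7°.

65.7°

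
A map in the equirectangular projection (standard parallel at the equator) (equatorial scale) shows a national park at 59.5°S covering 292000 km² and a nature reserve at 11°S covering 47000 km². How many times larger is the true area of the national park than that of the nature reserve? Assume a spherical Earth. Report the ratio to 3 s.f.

3.21

Plate carrée has h = 1 and k = sec φ, giving areal scale sec φ; true area = (apparent area) · cos φ.
True area of national park: 292000 × cos(59.5°) = 292000 × 0.5075 = 148200 km².
True area of nature reserve: 47000 × cos(11°) = 47000 × 0.9816 = 46140 km².
Ratio = 148200 / 46140 ≈ 3.21.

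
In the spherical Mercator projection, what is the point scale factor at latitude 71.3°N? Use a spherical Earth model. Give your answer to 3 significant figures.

Mercator is conformal, so the point scale is isotropic: h = k = sec φ = 1/cos φ.
k = 1/cos 71.3° = 1/0.3206 = 3.119.

3.12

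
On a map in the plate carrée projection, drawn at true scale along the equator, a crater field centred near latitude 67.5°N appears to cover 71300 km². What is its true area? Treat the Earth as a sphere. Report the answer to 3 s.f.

27300 km²

For the equirectangular projection with φ₀ = 0 (plate carrée), h = 1 along meridians and k = sec φ along parallels.
Areal scale = h·k = 1 × sec φ; at 67.5°, h = 1.000, k = 2.613, so h·k = 2.613.
True area = apparent / (areal scale) = 71300 / 2.613 ≈ 27300 km².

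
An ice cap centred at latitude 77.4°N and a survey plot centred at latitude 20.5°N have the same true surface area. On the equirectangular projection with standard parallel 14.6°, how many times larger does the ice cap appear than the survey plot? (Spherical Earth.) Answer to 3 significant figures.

With standard parallel φ₀ = 14.6°, the equirectangular projection gives x = Rλ cos φ₀, y = Rφ, so h = 1 and k = cos 14.6° / cos φ.
Areal scale at 77.4°: h·k = 1.000 × 4.436 = 4.436.
Areal scale at 20.5°: h·k = 1.000 × 1.033 = 1.033.
Ratio = 4.436/1.033 ≈ 4.29.

4.29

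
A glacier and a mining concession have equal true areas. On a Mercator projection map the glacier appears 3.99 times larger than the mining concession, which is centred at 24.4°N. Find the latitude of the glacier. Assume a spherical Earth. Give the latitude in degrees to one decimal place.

On Mercator, (apparent₁)/(apparent₂) = sec²φ₁ / sec²φ₂ when true areas are equal.
cos²φ₂ / cos²φ₁ = 3.99  ⇒  cos φ₁ = cos 24.4° / √3.99 = 0.9107/1.997 = 0.4559.
φ₁ = arccos(0.4559) ≈ 62.9°.

62.9°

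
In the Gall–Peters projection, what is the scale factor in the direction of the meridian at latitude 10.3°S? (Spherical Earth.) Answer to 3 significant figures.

1.39

The Gall–Peters projection is cylindrical equal-area with φ₀ = 45°. For cylindrical equal-area with standard parallel φ₀, h = cos φ / cos φ₀ and k = cos φ₀ / cos φ, so h·k = 1.
h = cos 10.3° / cos 45° = 0.9839/0.7071 = 1.391.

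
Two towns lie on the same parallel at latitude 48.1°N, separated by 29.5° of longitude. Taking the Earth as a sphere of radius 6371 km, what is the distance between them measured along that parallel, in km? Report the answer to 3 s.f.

2190 km

Arc length along a parallel = R cos φ · Δλ (with Δλ in radians).
= 6371 × cos 48.1° × (29.5° × π/180) = 6371 × 0.6678 × 0.5149 ≈ 2190 km.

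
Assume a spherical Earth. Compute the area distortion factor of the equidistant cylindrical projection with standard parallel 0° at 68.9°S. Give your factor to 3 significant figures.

2.78

For the equirectangular projection with φ₀ = 0 (plate carrée), h = 1 along meridians and k = sec φ along parallels.
Areal scale = h·k = 1 × sec φ; at 68.9°, h = 1.000, k = 2.778, so h·k = 2.778.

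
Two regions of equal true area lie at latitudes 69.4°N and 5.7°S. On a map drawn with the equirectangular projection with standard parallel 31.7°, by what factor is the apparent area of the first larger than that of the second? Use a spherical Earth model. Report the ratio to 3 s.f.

With standard parallel φ₀ = 31.7°, the equirectangular projection gives x = Rλ cos φ₀, y = Rφ, so h = 1 and k = cos 31.7° / cos φ.
Areal scale at 69.4°: h·k = 1.000 × 2.418 = 2.418.
Areal scale at 5.7°: h·k = 1.000 × 0.8550 = 0.8550.
Ratio = 2.418/0.8550 ≈ 2.83.

2.83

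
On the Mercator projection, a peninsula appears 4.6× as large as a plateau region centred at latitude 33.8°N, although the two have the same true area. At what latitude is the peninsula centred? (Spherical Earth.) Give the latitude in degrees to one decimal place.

67.2°

On Mercator, (apparent₁)/(apparent₂) = sec²φ₁ / sec²φ₂ when true areas are equal.
cos²φ₂ / cos²φ₁ = 4.6  ⇒  cos φ₁ = cos 33.8° / √4.6 = 0.8310/2.145 = 0.3874.
φ₁ = arccos(0.3874) ≈ 67.2°.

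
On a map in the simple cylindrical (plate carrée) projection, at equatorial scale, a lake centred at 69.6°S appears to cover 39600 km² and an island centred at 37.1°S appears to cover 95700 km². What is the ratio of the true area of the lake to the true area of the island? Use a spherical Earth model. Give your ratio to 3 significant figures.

On the plate carrée, areal scale = h·k = 1 × sec φ, so true area = apparent × cos φ.
True area of lake: 39600 × cos(69.6°) = 39600 × 0.3486 = 13800 km².
True area of island: 95700 × cos(37.1°) = 95700 × 0.7976 = 76330 km².
Ratio = 13800 / 76330 ≈ 0.181.

0.181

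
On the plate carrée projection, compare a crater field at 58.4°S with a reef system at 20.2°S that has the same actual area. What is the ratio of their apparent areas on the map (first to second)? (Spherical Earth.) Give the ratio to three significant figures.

Plate carrée maps x = Rλ, y = Rφ. The meridian scale is h = 1 and the parallel scale is k = 1/cos φ = sec φ.
Areal scale at 58.4°: h·k = 1.000 × 1.908 = 1.908.
Areal scale at 20.2°: h·k = 1.000 × 1.066 = 1.066.
Ratio = 1.908/1.066 ≈ 1.79.

1.79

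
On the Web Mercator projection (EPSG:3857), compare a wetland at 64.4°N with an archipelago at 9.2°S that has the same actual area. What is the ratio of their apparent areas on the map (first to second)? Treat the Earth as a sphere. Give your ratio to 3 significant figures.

Mercator is conformal with k = sec φ, so areal scale = k² = sec²φ.
At 64.4°: sec²(64.4°) = 1/0.4321² = 5.356.
At 9.2°: sec²(9.2°) = 1/0.9871² = 1.026.
Ratio = 5.356/1.026 = cos²(9.2°)/cos²(64.4°) ≈ 5.22.

5.22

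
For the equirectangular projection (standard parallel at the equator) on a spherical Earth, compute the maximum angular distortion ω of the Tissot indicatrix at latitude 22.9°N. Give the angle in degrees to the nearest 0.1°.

Plate carrée maps x = Rλ, y = Rφ. The meridian scale is h = 1 and the parallel scale is k = 1/cos φ = sec φ.
At 22.9°: h = 1.000, k = 1.086; principal scales a = 1.086, b = 1.000.
sin(ω/2) = (a − b)/(a + b) = 0.08556/2.086 = 0.04102, so ω = 2 arcsin(0.04102) ≈ 4.7°.

4.7°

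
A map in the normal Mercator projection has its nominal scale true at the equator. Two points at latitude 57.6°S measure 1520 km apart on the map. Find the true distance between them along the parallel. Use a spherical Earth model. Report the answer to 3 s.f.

The Mercator projection is conformal; its linear scale factor is the same in every direction and equals sec φ = 1/cos φ.
Along the parallel at 57.6°, map distances are exaggerated by k = sec 57.6° = 1.866.
True distance = 1520 / 1.866 = 1520 × cos 57.6° ≈ 814 km.

814 km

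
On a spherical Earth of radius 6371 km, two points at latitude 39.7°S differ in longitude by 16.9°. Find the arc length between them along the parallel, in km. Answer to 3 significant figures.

Arc length along a parallel = R cos φ · Δλ (with Δλ in radians).
= 6371 × cos 39.7° × (16.9° × π/180) = 6371 × 0.7694 × 0.2950 ≈ 1450 km.

1450 km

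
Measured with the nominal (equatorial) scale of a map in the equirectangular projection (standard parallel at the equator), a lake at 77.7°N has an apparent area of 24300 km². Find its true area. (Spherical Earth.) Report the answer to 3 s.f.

5180 km²

For the equirectangular projection with φ₀ = 0 (plate carrée), h = 1 along meridians and k = sec φ along parallels.
Areal scale = h·k = 1 × sec φ; at 77.7°, h = 1.000, k = 4.694, so h·k = 4.694.
True area = apparent / (areal scale) = 24300 / 4.694 ≈ 5180 km².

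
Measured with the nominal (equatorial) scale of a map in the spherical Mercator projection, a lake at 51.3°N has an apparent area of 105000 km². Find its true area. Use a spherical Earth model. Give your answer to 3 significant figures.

The Mercator projection is conformal; its linear scale factor is the same in every direction and equals sec φ = 1/cos φ.
Areal scale = k² = sec²φ = 1/cos²(51.3°) = 1/0.6252² = 2.558.
True area = apparent / (areal scale) = 105000 / 2.558 ≈ 41000 km².

41000 km²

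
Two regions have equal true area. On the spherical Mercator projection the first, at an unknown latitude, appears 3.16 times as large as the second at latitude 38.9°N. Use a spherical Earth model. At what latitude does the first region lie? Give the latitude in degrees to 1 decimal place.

On Mercator, (apparent₁)/(apparent₂) = sec²φ₁ / sec²φ₂ when true areas are equal.
cos²φ₂ / cos²φ₁ = 3.16  ⇒  cos φ₁ = cos 38.9° / √3.16 = 0.7782/1.778 = 0.4378.
φ₁ = arccos(0.4378) ≈ 64.0°.

64.0°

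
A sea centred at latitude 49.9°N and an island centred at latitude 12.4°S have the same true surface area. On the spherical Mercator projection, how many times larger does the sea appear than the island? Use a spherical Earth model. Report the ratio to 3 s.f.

Mercator is conformal with k = sec φ, so areal scale = k² = sec²φ.
At 49.9°: sec²(49.9°) = 1/0.6441² = 2.410.
At 12.4°: sec²(12.4°) = 1/0.9767² = 1.048.
Ratio = 2.410/1.048 = cos²(12.4°)/cos²(49.9°) ≈ 2.30.

2.30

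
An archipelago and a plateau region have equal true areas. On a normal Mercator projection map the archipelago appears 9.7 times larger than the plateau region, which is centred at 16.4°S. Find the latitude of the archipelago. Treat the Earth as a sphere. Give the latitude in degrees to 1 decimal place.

72.1°

On Mercator, (apparent₁)/(apparent₂) = sec²φ₁ / sec²φ₂ when true areas are equal.
cos²φ₂ / cos²φ₁ = 9.7  ⇒  cos φ₁ = cos 16.4° / √9.7 = 0.9593/3.114 = 0.3080.
φ₁ = arccos(0.3080) ≈ 72.1°.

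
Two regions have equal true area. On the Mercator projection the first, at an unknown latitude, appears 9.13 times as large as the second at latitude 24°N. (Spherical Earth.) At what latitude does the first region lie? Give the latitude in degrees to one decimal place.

For equal true areas on Mercator, apparent areas scale as sec²φ, so the ratio is cos²φ₂ / cos²φ₁.
cos²φ₂ / cos²φ₁ = 9.13  ⇒  cos φ₁ = cos 24° / √9.13 = 0.9135/3.022 = 0.3023.
φ₁ = arccos(0.3023) ≈ 72.4°.

72.4°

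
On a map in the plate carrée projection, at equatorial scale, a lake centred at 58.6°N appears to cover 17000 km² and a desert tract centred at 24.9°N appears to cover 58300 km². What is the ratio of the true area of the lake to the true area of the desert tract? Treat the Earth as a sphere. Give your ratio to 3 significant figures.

0.167

On the plate carrée, areal scale = h·k = 1 × sec φ, so true area = apparent × cos φ.
True area of lake: 17000 × cos(58.6°) = 17000 × 0.5210 = 8857 km².
True area of desert tract: 58300 × cos(24.9°) = 58300 × 0.9070 = 52880 km².
Ratio = 8857 / 52880 ≈ 0.167.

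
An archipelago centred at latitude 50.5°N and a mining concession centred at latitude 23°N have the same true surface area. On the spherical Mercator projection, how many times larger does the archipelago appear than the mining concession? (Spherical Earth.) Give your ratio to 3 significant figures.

Mercator is conformal with k = sec φ, so areal scale = k² = sec²φ.
At 50.5°: sec²(50.5°) = 1/0.6361² = 2.472.
At 23°: sec²(23°) = 1/0.9205² = 1.180.
Ratio = 2.472/1.180 = cos²(23°)/cos²(50.5°) ≈ 2.09.

2.09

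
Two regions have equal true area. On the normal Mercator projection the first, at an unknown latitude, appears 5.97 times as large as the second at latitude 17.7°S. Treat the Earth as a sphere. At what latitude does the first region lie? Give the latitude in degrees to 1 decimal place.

67.1°

Mercator areal scale is sec²φ, so apparent-area ratio = sec²φ₁ / sec²φ₂ = cos²φ₂ / cos²φ₁.
cos²φ₂ / cos²φ₁ = 5.97  ⇒  cos φ₁ = cos 17.7° / √5.97 = 0.9527/2.443 = 0.3899.
φ₁ = arccos(0.3899) ≈ 67.1°.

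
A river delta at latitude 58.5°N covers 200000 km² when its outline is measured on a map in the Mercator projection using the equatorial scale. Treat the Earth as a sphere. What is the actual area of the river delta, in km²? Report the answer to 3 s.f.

For Mercator, h = k = sec φ (a conformal cylindrical projection has a single point scale, 1/cos φ).
Areal scale = k² = sec²φ = 1/cos²(58.5°) = 1/0.5225² = 3.663.
True area = apparent / (areal scale) = 200000 / 3.663 ≈ 54600 km².

54600 km²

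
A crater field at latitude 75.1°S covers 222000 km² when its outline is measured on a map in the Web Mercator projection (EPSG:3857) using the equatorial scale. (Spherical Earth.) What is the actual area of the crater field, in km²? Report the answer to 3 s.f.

Mercator is conformal, so the point scale is isotropic: h = k = sec φ = 1/cos φ.
Areal scale = k² = sec²φ = 1/cos²(75.1°) = 1/0.2571² = 15.12.
True area = apparent / (areal scale) = 222000 / 15.12 ≈ 14700 km².

14700 km²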